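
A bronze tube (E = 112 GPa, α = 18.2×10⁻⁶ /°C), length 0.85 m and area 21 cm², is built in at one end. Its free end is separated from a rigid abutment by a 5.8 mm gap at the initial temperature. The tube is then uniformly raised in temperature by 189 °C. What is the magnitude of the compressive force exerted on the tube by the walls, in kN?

If the wall were absent the tube would grow by αΔT L = 18.2×10⁻⁶ × 189 × 850 = 2.924 mm.
This is smaller than the 5.8 mm clearance, so the tube expands freely without reaching the stop — the stress is zero.

P ≈ 0 kN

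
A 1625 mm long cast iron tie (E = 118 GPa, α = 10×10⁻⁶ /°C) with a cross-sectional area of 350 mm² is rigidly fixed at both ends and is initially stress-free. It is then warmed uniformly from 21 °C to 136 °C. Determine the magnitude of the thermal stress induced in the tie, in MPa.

Because both ends are immovable the net strain is zero, and the suppressed thermal strain is αΔT = 10×10⁻⁶ × 115 = 1150×10⁻⁶.
σ = EαΔT = 118×10³ × 10×10⁻⁶ × 115 = 135.7 MPa (compressive; the tie is trying to expand).

σ ≈ 136 MPa (compressive)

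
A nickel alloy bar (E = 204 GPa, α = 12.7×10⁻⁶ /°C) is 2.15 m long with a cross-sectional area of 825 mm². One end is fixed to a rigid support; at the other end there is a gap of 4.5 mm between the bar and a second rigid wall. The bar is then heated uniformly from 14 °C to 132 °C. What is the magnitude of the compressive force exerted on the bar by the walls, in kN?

P ≈ 0 kN

Free thermal elongation = αΔT L = 12.7×10⁻⁶ × 118 × 2150 = 3.222 mm.
This is smaller than the 4.5 mm clearance, so the bar expands freely without reaching the stop — the stress is zero.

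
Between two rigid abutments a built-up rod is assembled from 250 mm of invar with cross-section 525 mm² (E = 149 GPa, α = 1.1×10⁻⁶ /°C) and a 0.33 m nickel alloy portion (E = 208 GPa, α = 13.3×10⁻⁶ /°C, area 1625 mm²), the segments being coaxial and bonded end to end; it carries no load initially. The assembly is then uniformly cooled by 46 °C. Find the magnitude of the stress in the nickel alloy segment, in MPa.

With the walls removed the bar would change length by δ_free = Σ αᵢΔT Lᵢ = 1.1×10⁻⁶×46×250 + 13.3×10⁻⁶×46×330 = 0.2145 mm.
The walls prevent any net length change, so an axial force P (same in every segment) develops. Compatibility: P · Σ Lᵢ/(AᵢEᵢ) = δ_free.
Σ Lᵢ/(AᵢEᵢ) = 250/(525×149×10³) + 330/(1625×208×10³) = 4.172×10⁻⁶ mm/N.
P = 0.2145 / 4.172×10⁻⁶ = 51420 N = 51.42 kN, tensile.
σ_{nickel alloy} = P / A = 51420 / 1625 = 31.64 MPa.

σ ≈ 31.6 MPa (tensile)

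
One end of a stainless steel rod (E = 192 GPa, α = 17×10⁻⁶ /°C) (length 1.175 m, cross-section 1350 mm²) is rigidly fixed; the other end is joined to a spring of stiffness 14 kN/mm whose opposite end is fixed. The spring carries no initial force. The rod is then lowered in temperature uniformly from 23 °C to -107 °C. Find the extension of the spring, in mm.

δ ≈ 2.44 mm

Free thermal contraction: δ_free = αΔT L = 17×10⁻⁶ × 130 × 1175 = 2.597 mm.
With a force P in the spring, the elastic change of the rod is PL/(AE) and that of the spring is P/k; compatibility requires their sum to equal δ_free.
So P = δ_free / [L/(AE) + 1/k] = 2.597 / [ 1175/(1350×192×10³) + 1/(14×10³) ].
P = 2.597 / 7.596×10⁻⁵ = 34180 N.
Spring extension = P/k = 34180/(14×10³) = 2.442 mm.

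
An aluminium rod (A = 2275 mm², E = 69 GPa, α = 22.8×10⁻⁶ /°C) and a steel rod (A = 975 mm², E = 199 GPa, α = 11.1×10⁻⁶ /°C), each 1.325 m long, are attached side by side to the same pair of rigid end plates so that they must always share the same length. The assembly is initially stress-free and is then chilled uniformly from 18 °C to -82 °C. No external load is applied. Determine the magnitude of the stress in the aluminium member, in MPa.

σ ≈ 44.6 MPa (tensile)

The aluminium has the larger α, so on cooling it would change length more than the steel if both were free. The rigid plates force a common final length, so the aluminium is put into tension and the steel into compression, with equal and opposite forces P (no external load).
Compatibility of the two members (thermal + elastic change equal): (α₁ − α₂)ΔT = P·[1/(A₁E₁) + 1/(A₂E₂)].
|α₁ − α₂|·ΔT = 11.7×10⁻⁶ × 100 = 0.00117.
1/(A₁E₁) + 1/(A₂E₂) = 1/(2275×69×10³) + 1/(975×199×10³) = 1.152×10⁻⁸ N⁻¹.
So P = 0.00117 / 1.152×10⁻⁸ = 101.5 kN.
σ_{aluminium} = P/A₁ = 101500/2275 = 44.63 MPa, tensile.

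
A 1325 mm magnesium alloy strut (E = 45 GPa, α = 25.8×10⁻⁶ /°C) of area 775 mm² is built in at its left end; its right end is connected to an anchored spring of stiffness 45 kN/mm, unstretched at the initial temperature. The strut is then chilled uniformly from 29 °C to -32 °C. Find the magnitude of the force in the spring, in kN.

P ≈ 34.6 kN

The unrestrained thermal change is αΔT L = 25.8×10⁻⁶ × 61 × 1325 = 2.085 mm.
With a force P in the spring, the elastic change of the strut is PL/(AE) and that of the spring is P/k; compatibility requires their sum to equal δ_free.
So P = δ_free / [L/(AE) + 1/k] = 2.085 / [ 1325/(775×45×10³) + 1/(45×10³) ].
P = 2.085 / 6.022×10⁻⁵ = 34630 N.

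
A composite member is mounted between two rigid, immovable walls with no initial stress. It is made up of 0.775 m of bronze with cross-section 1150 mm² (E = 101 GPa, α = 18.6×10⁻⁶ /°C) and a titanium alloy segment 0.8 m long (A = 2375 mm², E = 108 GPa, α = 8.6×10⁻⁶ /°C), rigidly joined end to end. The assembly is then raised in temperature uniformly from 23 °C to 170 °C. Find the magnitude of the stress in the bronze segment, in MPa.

Free thermal expansion of the whole bar: Σ αᵢΔT Lᵢ = 18.6×10⁻⁶×147×775 + 8.6×10⁻⁶×147×800 = 3.13 mm.
The rigid supports impose zero overall length change; the single axial force P common to all segments must satisfy P Σ Lᵢ/(AᵢEᵢ) = δ_free.
Σ Lᵢ/(AᵢEᵢ) = 775/(1150×101×10³) + 800/(2375×108×10³) = 9.791×10⁻⁶ mm/N.
P = 3.13 / 9.791×10⁻⁶ = 319700 N = 319.7 kN, compressive.
σ_{bronze} = P / A = 319700 / 1150 = 278 MPa.

σ ≈ 278 MPa (compressive)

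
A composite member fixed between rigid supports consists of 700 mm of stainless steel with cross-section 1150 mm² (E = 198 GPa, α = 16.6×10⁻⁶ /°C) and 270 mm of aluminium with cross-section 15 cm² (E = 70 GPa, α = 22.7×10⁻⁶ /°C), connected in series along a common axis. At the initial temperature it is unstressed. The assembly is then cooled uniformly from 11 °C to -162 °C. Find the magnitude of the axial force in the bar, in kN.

With the walls removed the bar would change length by δ_free = Σ αᵢΔT Lᵢ = 16.6×10⁻⁶×173×700 + 22.7×10⁻⁶×173×270 = 3.071 mm.
Since the ends are fixed, an axial force P builds up, equal in every segment, with P · Σ Lᵢ/(AᵢEᵢ) = δ_free.
Σ Lᵢ/(AᵢEᵢ) = 700/(1150×198×10³) + 270/(1500×70×10³) = 5.646×10⁻⁶ mm/N.
P = 3.071 / 5.646×10⁻⁶ = 543900 N = 543.9 kN, tensile.

P ≈ 544 kN (tensile)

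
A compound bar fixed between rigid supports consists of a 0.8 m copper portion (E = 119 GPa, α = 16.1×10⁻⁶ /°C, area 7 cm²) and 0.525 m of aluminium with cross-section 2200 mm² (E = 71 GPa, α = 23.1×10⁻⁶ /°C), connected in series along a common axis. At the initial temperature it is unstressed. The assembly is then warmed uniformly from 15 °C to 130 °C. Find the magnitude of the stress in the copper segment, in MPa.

Free thermal expansion of the whole bar: Σ αᵢΔT Lᵢ = 16.1×10⁻⁶×115×800 + 23.1×10⁻⁶×115×525 = 2.876 mm.
Since the ends are fixed, an axial force P builds up, equal in every segment, with P · Σ Lᵢ/(AᵢEᵢ) = δ_free.
Σ Lᵢ/(AᵢEᵢ) = 800/(700×119×10³) + 525/(2200×71×10³) = 1.296×10⁻⁵ mm/N.
Hence P = δ_free / Σ(L/AE) = 2.876/1.296×10⁻⁵ = 221.8 kN (compressive).
σ_{copper} = P / A = 221800 / 700 = 316.9 MPa.

σ ≈ 317 MPa (compressive)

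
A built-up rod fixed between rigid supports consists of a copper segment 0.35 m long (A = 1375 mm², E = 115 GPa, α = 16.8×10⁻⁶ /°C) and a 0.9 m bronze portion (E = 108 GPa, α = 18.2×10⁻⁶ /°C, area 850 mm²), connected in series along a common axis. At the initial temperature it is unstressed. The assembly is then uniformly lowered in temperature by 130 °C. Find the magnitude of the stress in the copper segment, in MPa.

With the walls removed the bar would change length by δ_free = Σ αᵢΔT Lᵢ = 16.8×10⁻⁶×130×350 + 18.2×10⁻⁶×130×900 = 2.894 mm.
Since the ends are fixed, an axial force P builds up, equal in every segment, with P · Σ Lᵢ/(AᵢEᵢ) = δ_free.
The series flexibility is Σ Lᵢ/(AᵢEᵢ) = 350/(1375×115×10³) + 900/(850×108×10³) = 1.202×10⁻⁵ mm/N.
Hence P = δ_free / Σ(L/AE) = 2.894/1.202×10⁻⁵ = 240.8 kN (tensile).
σ_{copper} = P / A = 240800 / 1375 = 175.1 MPa.

σ ≈ 175 MPa (tensile)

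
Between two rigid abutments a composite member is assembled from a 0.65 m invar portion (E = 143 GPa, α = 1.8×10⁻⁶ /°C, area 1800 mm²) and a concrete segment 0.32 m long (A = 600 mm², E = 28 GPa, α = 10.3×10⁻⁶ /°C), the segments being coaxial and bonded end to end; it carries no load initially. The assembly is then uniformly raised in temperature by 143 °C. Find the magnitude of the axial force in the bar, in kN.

If the supports were absent, the total length change would be Σ αᵢΔT Lᵢ = 1.8×10⁻⁶×143×650 + 10.3×10⁻⁶×143×320 = 0.6386 mm.
The walls prevent any net length change, so an axial force P (same in every segment) develops. Compatibility: P · Σ Lᵢ/(AᵢEᵢ) = δ_free.
Σ Lᵢ/(AᵢEᵢ) = 650/(1800×143×10³) + 320/(600×28×10³) = 2.157×10⁻⁵ mm/N.
So P = 0.6386 / 2.157×10⁻⁵ = 29.6 kN, compressive.

P ≈ 29.6 kN (compressive)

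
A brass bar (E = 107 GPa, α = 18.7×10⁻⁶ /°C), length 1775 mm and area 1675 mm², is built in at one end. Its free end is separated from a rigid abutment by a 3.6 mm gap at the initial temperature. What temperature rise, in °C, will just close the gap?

Contact occurs when the free expansion equals the gap: αΔT L = 3.6 mm.
ΔT = 3.6 / (18.7×10⁻⁶ × 1775) = 108.5 °C.

ΔT ≈ 108 °C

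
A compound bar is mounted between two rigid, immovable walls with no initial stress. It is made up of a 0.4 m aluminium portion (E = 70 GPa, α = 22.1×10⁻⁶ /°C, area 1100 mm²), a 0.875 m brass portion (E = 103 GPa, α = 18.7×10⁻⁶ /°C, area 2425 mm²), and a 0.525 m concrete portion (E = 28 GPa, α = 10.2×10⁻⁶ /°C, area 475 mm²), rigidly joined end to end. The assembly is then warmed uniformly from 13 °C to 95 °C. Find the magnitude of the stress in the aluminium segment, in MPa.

With the walls removed the bar would change length by δ_free = Σ αᵢΔT Lᵢ = 22.1×10⁻⁶×82×400 + 18.7×10⁻⁶×82×875 + 10.2×10⁻⁶×82×525 = 2.506 mm.
Since the ends are fixed, an axial force P builds up, equal in every segment, with P · Σ Lᵢ/(AᵢEᵢ) = δ_free.
Σ Lᵢ/(AᵢEᵢ) = 400/(1100×70×10³) + 875/(2425×103×10³) + 525/(475×28×10³) = 4.817×10⁻⁵ mm/N.
So P = 2.506 / 4.817×10⁻⁵ = 52.02 kN, compressive.
σ_{aluminium} = P / A = 52020 / 1100 = 47.29 MPa.

σ ≈ 47.3 MPa (compressive)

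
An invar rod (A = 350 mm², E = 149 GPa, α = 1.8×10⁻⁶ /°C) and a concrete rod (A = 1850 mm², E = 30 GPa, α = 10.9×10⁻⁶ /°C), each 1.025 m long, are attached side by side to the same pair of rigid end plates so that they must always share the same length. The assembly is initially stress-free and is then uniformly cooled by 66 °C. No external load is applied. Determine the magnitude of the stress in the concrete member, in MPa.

σ ≈ 8.73 MPa (tensile)

Equilibrium of a rigid end plate with no external load gives equal and opposite internal forces ±P in the two members. Since α_{concrete} > α_{invar}, cooling drives the concrete into tension and the invar into compression.
Setting the final lengths equal and cancelling L: (α₁ − α₂)ΔT = P/(A₁E₁) + P/(A₂E₂).
|α₁ − α₂|·ΔT = 9.1×10⁻⁶ × 66 = 0.0006006.
1/(A₁E₁) + 1/(A₂E₂) = 1/(350×149×10³) + 1/(1850×30×10³) = 3.719×10⁻⁸ N⁻¹.
So P = 0.0006006 / 3.719×10⁻⁸ = 16.15 kN.
σ_{concrete} = P/A₂ = 16150/1850 = 8.729 MPa, tensile.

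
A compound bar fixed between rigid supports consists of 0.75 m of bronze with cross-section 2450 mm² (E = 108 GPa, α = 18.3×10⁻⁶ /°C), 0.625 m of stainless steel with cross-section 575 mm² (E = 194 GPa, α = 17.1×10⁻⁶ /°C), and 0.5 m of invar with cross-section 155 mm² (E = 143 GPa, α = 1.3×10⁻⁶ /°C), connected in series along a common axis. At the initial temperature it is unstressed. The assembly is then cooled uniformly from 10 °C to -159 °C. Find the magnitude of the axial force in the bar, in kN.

Free thermal contraction of the whole bar: Σ αᵢΔT Lᵢ = 18.3×10⁻⁶×169×750 + 17.1×10⁻⁶×169×625 + 1.3×10⁻⁶×169×500 = 4.236 mm.
The walls prevent any net length change, so an axial force P (same in every segment) develops. Compatibility: P · Σ Lᵢ/(AᵢEᵢ) = δ_free.
The series flexibility is Σ Lᵢ/(AᵢEᵢ) = 750/(2450×108×10³) + 625/(575×194×10³) + 500/(155×143×10³) = 3.1×10⁻⁵ mm/N.
So P = 4.236 / 3.1×10⁻⁵ = 136.7 kN, tensile.

P ≈ 137 kN (tensile)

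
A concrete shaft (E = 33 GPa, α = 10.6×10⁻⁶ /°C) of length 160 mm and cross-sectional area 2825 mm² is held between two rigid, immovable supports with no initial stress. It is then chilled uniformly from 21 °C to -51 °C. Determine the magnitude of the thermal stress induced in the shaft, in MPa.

The supports are rigid, so the total axial strain is zero. The restrained thermal strain is ε = αΔT = 10.6×10⁻⁶ × 72 = 763.2×10⁻⁶.
σ = EαΔT = 33×10³ × 10.6×10⁻⁶ × 72 = 25.19 MPa (tensile; the shaft is trying to contract).

σ ≈ 25.2 MPa (tensile)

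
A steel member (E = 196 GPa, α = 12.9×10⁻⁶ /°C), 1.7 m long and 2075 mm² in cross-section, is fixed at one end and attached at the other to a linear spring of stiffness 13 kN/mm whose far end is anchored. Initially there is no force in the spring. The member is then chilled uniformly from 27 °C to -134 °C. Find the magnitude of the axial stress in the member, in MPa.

Free thermal contraction: δ_free = αΔT L = 12.9×10⁻⁶ × 161 × 1700 = 3.531 mm.
With a force P in the spring, the elastic change of the member is PL/(AE) and that of the spring is P/k; compatibility requires their sum to equal δ_free.
P [ L/(AE) + 1/k ] = δ_free → P [ 1700/(2075×196×10³) + 1/(13×10³) ] = 3.531.
P = 3.531 / 8.11×10⁻⁵ = 43530 N.
σ = P/A = 43530/2075 = 20.98 MPa.

σ ≈ 21 MPa (tensile)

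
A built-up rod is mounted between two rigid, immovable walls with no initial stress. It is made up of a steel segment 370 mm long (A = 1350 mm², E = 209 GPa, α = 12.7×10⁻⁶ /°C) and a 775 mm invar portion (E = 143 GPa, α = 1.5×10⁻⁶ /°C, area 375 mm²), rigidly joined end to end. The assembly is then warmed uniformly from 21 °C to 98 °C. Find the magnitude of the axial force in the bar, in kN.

If the supports were absent, the total length change would be Σ αᵢΔT Lᵢ = 12.7×10⁻⁶×77×370 + 1.5×10⁻⁶×77×775 = 0.4513 mm.
Since the ends are fixed, an axial force P builds up, equal in every segment, with P · Σ Lᵢ/(AᵢEᵢ) = δ_free.
The series flexibility is Σ Lᵢ/(AᵢEᵢ) = 370/(1350×209×10³) + 775/(375×143×10³) = 1.576×10⁻⁵ mm/N.
Hence P = δ_free / Σ(L/AE) = 0.4513/1.576×10⁻⁵ = 28.63 kN (compressive).

P ≈ 28.6 kN (compressive)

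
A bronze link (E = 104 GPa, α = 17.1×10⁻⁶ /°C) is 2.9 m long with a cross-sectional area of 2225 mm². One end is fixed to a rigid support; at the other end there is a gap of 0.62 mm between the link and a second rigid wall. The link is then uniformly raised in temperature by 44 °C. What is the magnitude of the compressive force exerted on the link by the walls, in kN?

P ≈ 125 kN

Free thermal elongation = αΔT L = 17.1×10⁻⁶ × 44 × 2900 = 2.182 mm.
After closing the 0.62 mm clearance, 2.182 − 0.62 = 1.562 mm of expansion remains to be suppressed by the wall.
That suppressed elongation corresponds to σ = E·Δ/L = 104×10³ × 1.562/2900 = 56.02 MPa.
P = σA = 56.02 × 2225 = 124.6 kN.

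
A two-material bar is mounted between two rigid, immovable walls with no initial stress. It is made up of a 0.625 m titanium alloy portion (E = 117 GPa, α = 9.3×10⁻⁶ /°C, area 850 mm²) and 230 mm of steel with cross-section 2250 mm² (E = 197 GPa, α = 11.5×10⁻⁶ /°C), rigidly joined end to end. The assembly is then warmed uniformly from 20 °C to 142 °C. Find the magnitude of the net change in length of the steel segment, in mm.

Free thermal expansion of the whole bar: Σ αᵢΔT Lᵢ = 9.3×10⁻⁶×122×625 + 11.5×10⁻⁶×122×230 = 1.032 mm.
The rigid supports impose zero overall length change; the single axial force P common to all segments must satisfy P Σ Lᵢ/(AᵢEᵢ) = δ_free.
Σ Lᵢ/(AᵢEᵢ) = 625/(850×117×10³) + 230/(2250×197×10³) = 6.803×10⁻⁶ mm/N.
So P = 1.032 / 6.803×10⁻⁶ = 151.7 kN, compressive.
For the steel segment, free thermal change = 11.5×10⁻⁶×122×230 = 0.3227 mm and elastic change from P = 151700×230/(2250×197×10³) = 0.0787 mm; these oppose, so the net change is 0.244 mm (segment lengthens).

|ΔL| ≈ 0.244 mm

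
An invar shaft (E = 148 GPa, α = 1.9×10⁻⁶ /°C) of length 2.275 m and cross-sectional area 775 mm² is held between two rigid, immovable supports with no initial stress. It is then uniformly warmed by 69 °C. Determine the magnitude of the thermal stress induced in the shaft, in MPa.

The supports are rigid, so the total axial strain is zero. The restrained thermal strain is ε = αΔT = 1.9×10⁻⁶ × 69 = 131.1×10⁻⁶.
Hence σ = E·αΔT = 148×10³ × 131.1×10⁻⁶ = 19.4 MPa, compressive.

σ ≈ 19.4 MPa (compressive)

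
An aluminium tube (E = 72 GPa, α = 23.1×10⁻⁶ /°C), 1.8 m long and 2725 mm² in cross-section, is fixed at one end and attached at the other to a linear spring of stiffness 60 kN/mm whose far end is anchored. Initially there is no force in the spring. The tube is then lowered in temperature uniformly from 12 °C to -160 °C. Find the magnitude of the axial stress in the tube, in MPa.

σ ≈ 102 MPa (tensile)

If the spring were absent the tube would shorten by αΔT L = 23.1×10⁻⁶ × 172 × 1800 = 7.152 mm.
Let P be the tensile force in the spring. The tube extends elastically by PL/(AE) and the spring stretches by P/k; together these equal δ_free.
P [ L/(AE) + 1/k ] = δ_free → P [ 1800/(2725×72×10³) + 1/(60×10³) ] = 7.152.
P = 7.152 / 2.584×10⁻⁵ = 276800 N.
σ = P/A = 276800/2725 = 101.6 MPa.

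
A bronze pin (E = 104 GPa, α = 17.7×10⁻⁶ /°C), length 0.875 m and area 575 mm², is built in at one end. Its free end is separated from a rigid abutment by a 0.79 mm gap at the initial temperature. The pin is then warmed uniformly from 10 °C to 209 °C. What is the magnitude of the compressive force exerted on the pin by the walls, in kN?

If the wall were absent the pin would grow by αΔT L = 17.7×10⁻⁶ × 199 × 875 = 3.082 mm.
After closing the 0.79 mm clearance, 3.082 − 0.79 = 2.292 mm of expansion remains to be suppressed by the wall.
That suppressed elongation corresponds to σ = E·Δ/L = 104×10³ × 2.292/875 = 272.4 MPa.
P = σA = 272.4 × 575 = 156.6 kN.

P ≈ 157 kN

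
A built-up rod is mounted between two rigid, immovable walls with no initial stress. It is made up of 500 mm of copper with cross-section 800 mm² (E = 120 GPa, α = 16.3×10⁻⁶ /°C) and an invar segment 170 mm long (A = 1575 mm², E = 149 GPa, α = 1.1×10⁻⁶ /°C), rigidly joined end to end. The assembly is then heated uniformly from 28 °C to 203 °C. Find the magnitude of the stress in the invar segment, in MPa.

Free thermal expansion of the whole bar: Σ αᵢΔT Lᵢ = 16.3×10⁻⁶×175×500 + 1.1×10⁻⁶×175×170 = 1.459 mm.
Since the ends are fixed, an axial force P builds up, equal in every segment, with P · Σ Lᵢ/(AᵢEᵢ) = δ_free.
Σ Lᵢ/(AᵢEᵢ) = 500/(800×120×10³) + 170/(1575×149×10³) = 5.933×10⁻⁶ mm/N.
So P = 1.459 / 5.933×10⁻⁶ = 245.9 kN, compressive.
σ_{invar} = P / A = 245900 / 1575 = 156.1 MPa.

σ ≈ 156 MPa (compressive)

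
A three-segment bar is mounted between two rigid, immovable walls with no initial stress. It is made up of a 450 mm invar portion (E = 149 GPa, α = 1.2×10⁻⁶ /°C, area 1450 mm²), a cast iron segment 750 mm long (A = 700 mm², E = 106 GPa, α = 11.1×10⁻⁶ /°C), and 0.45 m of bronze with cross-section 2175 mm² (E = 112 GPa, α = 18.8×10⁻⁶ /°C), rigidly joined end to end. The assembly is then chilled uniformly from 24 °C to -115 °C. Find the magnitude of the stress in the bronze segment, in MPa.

If the supports were absent, the total length change would be Σ αᵢΔT Lᵢ = 1.2×10⁻⁶×139×450 + 11.1×10⁻⁶×139×750 + 18.8×10⁻⁶×139×450 = 2.408 mm.
The rigid supports impose zero overall length change; the single axial force P common to all segments must satisfy P Σ Lᵢ/(AᵢEᵢ) = δ_free.
Σ Lᵢ/(AᵢEᵢ) = 450/(1450×149×10³) + 750/(700×106×10³) + 450/(2175×112×10³) = 1.404×10⁻⁵ mm/N.
So P = 2.408 / 1.404×10⁻⁵ = 171.5 kN, tensile.
σ_{bronze} = P / A = 171500 / 2175 = 78.87 MPa.

σ ≈ 78.9 MPa (tensile)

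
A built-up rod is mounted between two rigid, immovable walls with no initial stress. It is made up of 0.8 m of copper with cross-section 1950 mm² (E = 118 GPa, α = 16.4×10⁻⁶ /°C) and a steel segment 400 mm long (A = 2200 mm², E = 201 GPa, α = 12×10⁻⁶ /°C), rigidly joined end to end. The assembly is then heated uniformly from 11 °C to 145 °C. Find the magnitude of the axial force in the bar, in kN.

With the walls removed the bar would change length by δ_free = Σ αᵢΔT Lᵢ = 16.4×10⁻⁶×134×800 + 12×10⁻⁶×134×400 = 2.401 mm.
Since the ends are fixed, an axial force P builds up, equal in every segment, with P · Σ Lᵢ/(AᵢEᵢ) = δ_free.
Σ Lᵢ/(AᵢEᵢ) = 800/(1950×118×10³) + 400/(2200×201×10³) = 4.381×10⁻⁶ mm/N.
P = 2.401 / 4.381×10⁻⁶ = 548100 N = 548.1 kN, compressive.

P ≈ 548 kN (compressive)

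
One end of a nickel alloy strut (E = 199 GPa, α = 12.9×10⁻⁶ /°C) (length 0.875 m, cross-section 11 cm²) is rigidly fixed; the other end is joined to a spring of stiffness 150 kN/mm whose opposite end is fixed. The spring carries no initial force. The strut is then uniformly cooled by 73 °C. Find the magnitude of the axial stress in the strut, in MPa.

If the spring were absent the strut would shorten by αΔT L = 12.9×10⁻⁶ × 73 × 875 = 0.824 mm.
Let P be the tensile force in the spring. The strut extends elastically by PL/(AE) and the spring stretches by P/k; together these equal δ_free.
So P = δ_free / [L/(AE) + 1/k] = 0.824 / [ 875/(1100×199×10³) + 1/(150×10³) ].
P = 0.824 / 1.066×10⁻⁵ = 77270 N.
σ = P/A = 77270/1100 = 70.24 MPa.

σ ≈ 70.2 MPa (tensile)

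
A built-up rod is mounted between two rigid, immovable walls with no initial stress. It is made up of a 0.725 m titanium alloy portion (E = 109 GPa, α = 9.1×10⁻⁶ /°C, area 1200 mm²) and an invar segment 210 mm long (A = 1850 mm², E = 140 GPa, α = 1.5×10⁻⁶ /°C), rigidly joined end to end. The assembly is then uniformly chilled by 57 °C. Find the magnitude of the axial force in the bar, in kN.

P ≈ 62 kN (tensile)

Free thermal contraction of the whole bar: Σ αᵢΔT Lᵢ = 9.1×10⁻⁶×57×725 + 1.5×10⁻⁶×57×210 = 0.394 mm.
The walls prevent any net length change, so an axial force P (same in every segment) develops. Compatibility: P · Σ Lᵢ/(AᵢEᵢ) = δ_free.
The series flexibility is Σ Lᵢ/(AᵢEᵢ) = 725/(1200×109×10³) + 210/(1850×140×10³) = 6.354×10⁻⁶ mm/N.
So P = 0.394 / 6.354×10⁻⁶ = 62.01 kN, tensile.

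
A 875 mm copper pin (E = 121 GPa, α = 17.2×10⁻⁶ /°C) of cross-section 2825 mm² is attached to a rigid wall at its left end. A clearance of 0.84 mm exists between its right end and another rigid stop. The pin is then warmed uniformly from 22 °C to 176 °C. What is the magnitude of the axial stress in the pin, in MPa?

Free thermal elongation = αΔT L = 17.2×10⁻⁶ × 154 × 875 = 2.318 mm.
After closing the 0.84 mm clearance, 2.318 − 0.84 = 1.478 mm of expansion remains to be suppressed by the wall.
So σ = E(δ_free − g)/L = 121×10³ × 1.478/875 = 204.3 MPa.

σ ≈ 204 MPa (compressive)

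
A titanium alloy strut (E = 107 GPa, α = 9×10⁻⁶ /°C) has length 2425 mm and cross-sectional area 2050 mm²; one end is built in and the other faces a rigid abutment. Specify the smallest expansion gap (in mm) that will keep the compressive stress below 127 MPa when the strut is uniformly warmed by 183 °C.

Free expansion if unrestrained: δ_free = αΔT L = 9×10⁻⁶ × 183 × 2425 = 3.994 mm.
A stress of 127 MPa corresponds to the wall pushing the strut back by σL/E = 127×2425/(107×10³) = 2.878 mm.
So the gap has to take up the difference, g_min = δ_free − σL/E = 3.994 − 2.878 = 1.116 mm.

g ≈ 1.12 mm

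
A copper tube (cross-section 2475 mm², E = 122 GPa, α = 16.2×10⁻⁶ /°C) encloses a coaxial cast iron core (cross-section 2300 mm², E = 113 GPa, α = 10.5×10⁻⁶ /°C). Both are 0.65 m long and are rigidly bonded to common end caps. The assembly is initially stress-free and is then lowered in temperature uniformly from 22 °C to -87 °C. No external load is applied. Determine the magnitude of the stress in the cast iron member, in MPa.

The copper has the larger α, so on cooling it would change length more than the cast iron if both were free. The rigid plates force a common final length, so the copper is put into tension and the cast iron into compression, with equal and opposite forces P (no external load).
Setting the final lengths equal and cancelling L: (α₁ − α₂)ΔT = P/(A₁E₁) + P/(A₂E₂).
|α₁ − α₂|·ΔT = 5.7×10⁻⁶ × 109 = 0.0006213.
1/(A₁E₁) + 1/(A₂E₂) = 1/(2475×122×10³) + 1/(2300×113×10³) = 7.159×10⁻⁹ N⁻¹.
So P = 0.0006213 / 7.159×10⁻⁹ = 86.78 kN.
σ_{cast iron} = P/A₂ = 86780/2300 = 37.73 MPa, compressive.

σ ≈ 37.7 MPa (compressive)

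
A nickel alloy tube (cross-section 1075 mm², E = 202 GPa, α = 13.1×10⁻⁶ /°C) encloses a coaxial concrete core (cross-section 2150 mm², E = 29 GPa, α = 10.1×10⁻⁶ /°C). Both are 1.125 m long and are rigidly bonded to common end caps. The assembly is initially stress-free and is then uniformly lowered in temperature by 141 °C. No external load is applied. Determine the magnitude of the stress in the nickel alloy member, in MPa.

σ ≈ 19.1 MPa (tensile)

Both members must finish at the same length. With the larger α, the nickel alloy tends to over-contract; the plates restrain it, putting the nickel alloy in tension and the concrete in compression. With no external load the two internal forces are equal and opposite, magnitude P.
Equating the net (thermal + elastic) strains gives |α₁ − α₂|·ΔT = P·[1/(A₁E₁) + 1/(A₂E₂)].
|α₁ − α₂|·ΔT = 3×10⁻⁶ × 141 = 0.000423.
1/(A₁E₁) + 1/(A₂E₂) = 1/(1075×202×10³) + 1/(2150×29×10³) = 2.064×10⁻⁸ N⁻¹.
P = 0.000423 / 2.064×10⁻⁸ = 20490 N = 20.49 kN.
σ_{nickel alloy} = P/A₁ = 20490/1075 = 19.06 MPa, tensile.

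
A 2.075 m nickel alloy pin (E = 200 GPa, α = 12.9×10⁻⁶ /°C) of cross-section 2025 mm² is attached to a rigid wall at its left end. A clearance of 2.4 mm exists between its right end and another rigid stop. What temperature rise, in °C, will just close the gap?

ΔT ≈ 89.7 °C

Contact occurs when the free expansion equals the gap: αΔT L = 2.4 mm.
ΔT = 2.4 / (12.9×10⁻⁶ × 2075) = 89.66 °C.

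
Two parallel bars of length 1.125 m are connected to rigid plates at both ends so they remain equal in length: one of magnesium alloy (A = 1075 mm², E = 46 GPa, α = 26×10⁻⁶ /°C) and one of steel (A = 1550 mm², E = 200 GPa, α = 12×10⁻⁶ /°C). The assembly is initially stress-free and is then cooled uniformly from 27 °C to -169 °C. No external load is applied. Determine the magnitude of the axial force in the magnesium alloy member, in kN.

Both members must finish at the same length. With the larger α, the magnesium alloy tends to over-contract; the plates restrain it, putting the magnesium alloy in tension and the steel in compression. With no external load the two internal forces are equal and opposite, magnitude P.
Compatibility of the two members (thermal + elastic change equal): (α₁ − α₂)ΔT = P·[1/(A₁E₁) + 1/(A₂E₂)].
|α₁ − α₂|·ΔT = 14×10⁻⁶ × 196 = 0.002744.
1/(A₁E₁) + 1/(A₂E₂) = 1/(1075×46×10³) + 1/(1550×200×10³) = 2.345×10⁻⁸ N⁻¹.
P = 0.002744 / 2.345×10⁻⁸ = 117000 N = 117 kN.

P ≈ 117 kN (tensile in the magnesium alloy)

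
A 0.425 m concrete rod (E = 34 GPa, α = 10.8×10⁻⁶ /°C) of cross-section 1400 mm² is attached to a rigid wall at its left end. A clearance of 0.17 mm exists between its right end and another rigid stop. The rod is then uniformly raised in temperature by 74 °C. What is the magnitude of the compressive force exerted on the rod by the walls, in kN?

P ≈ 19 kN

Unrestrained expansion: δ_free = αΔT L = 10.8×10⁻⁶ × 74 × 425 = 0.3397 mm.
This exceeds the 0.17 mm gap, so the wall pushes back. The portion of expansion that must be recovered elastically is δ_free − gap = 0.3397 − 0.17 = 0.1697 mm.
That suppressed elongation corresponds to σ = E·Δ/L = 34×10³ × 0.1697/425 = 13.57 MPa.
Force on the wall = σA = 13.57 × 1400 mm² = 19 kN.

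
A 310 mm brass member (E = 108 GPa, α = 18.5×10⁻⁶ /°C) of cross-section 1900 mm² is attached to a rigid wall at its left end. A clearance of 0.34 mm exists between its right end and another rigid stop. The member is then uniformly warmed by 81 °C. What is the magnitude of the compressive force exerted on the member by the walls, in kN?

If the wall were absent the member would grow by αΔT L = 18.5×10⁻⁶ × 81 × 310 = 0.4645 mm.
This exceeds the 0.34 mm gap, so the wall pushes back. The portion of expansion that must be recovered elastically is δ_free − gap = 0.4645 − 0.34 = 0.1245 mm.
Compatibility: PL/(AE) = 0.1245 mm, so σ = P/A = E × (0.1245/310) = 43.39 MPa.
P = σA = 43.39 × 1900 = 82.43 kN.

P ≈ 82.4 kN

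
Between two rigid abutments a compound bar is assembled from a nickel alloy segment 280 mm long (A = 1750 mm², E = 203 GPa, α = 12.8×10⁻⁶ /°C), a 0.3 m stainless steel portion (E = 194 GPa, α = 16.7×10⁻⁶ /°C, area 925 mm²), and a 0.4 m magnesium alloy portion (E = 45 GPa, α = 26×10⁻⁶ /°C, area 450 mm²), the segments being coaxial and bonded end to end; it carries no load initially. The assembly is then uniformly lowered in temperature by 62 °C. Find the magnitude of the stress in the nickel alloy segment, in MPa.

σ ≈ 30.3 MPa (tensile)

If the supports were absent, the total length change would be Σ αᵢΔT Lᵢ = 12.8×10⁻⁶×62×280 + 16.7×10⁻⁶×62×300 + 26×10⁻⁶×62×400 = 1.178 mm.
The rigid supports impose zero overall length change; the single axial force P common to all segments must satisfy P Σ Lᵢ/(AᵢEᵢ) = δ_free.
The series flexibility is Σ Lᵢ/(AᵢEᵢ) = 280/(1750×203×10³) + 300/(925×194×10³) + 400/(450×45×10³) = 2.221×10⁻⁵ mm/N.
So P = 1.178 / 2.221×10⁻⁵ = 53.02 kN, tensile.
σ_{nickel alloy} = P / A = 53020 / 1750 = 30.29 MPa.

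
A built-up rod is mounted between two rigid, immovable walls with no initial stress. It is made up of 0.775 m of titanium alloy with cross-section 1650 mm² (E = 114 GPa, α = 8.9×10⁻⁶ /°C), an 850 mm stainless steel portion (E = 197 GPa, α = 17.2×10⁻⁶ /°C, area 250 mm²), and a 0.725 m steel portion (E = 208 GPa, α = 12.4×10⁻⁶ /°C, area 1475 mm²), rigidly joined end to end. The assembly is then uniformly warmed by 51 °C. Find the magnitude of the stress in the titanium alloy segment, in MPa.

With the walls removed the bar would change length by δ_free = Σ αᵢΔT Lᵢ = 8.9×10⁻⁶×51×775 + 17.2×10⁻⁶×51×850 + 12.4×10⁻⁶×51×725 = 1.556 mm.
Since the ends are fixed, an axial force P builds up, equal in every segment, with P · Σ Lᵢ/(AᵢEᵢ) = δ_free.
The series flexibility is Σ Lᵢ/(AᵢEᵢ) = 775/(1650×114×10³) + 850/(250×197×10³) + 725/(1475×208×10³) = 2.374×10⁻⁵ mm/N.
Hence P = δ_free / Σ(L/AE) = 1.556/2.374×10⁻⁵ = 65.53 kN (compressive).
σ_{titanium alloy} = P / A = 65530 / 1650 = 39.72 MPa.

σ ≈ 39.7 MPa (compressive)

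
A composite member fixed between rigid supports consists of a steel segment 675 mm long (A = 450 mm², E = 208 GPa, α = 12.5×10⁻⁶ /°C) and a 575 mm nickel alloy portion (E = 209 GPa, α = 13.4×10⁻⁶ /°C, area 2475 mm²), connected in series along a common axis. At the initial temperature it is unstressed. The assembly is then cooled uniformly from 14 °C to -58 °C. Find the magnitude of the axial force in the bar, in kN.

If the supports were absent, the total length change would be Σ αᵢΔT Lᵢ = 12.5×10⁻⁶×72×675 + 13.4×10⁻⁶×72×575 = 1.162 mm.
The rigid supports impose zero overall length change; the single axial force P common to all segments must satisfy P Σ Lᵢ/(AᵢEᵢ) = δ_free.
Σ Lᵢ/(AᵢEᵢ) = 675/(450×208×10³) + 575/(2475×209×10³) = 8.323×10⁻⁶ mm/N.
So P = 1.162 / 8.323×10⁻⁶ = 139.6 kN, tensile.

P ≈ 140 kN (tensile)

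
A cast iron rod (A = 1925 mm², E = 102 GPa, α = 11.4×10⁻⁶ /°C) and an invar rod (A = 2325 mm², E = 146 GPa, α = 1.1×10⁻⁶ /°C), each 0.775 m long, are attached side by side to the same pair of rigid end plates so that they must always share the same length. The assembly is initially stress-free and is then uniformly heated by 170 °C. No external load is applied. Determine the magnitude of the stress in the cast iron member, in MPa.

σ ≈ 113 MPa (compressive)

Equilibrium of a rigid end plate with no external load gives equal and opposite internal forces ±P in the two members. Since α_{cast iron} > α_{invar}, heating drives the cast iron into compression and the invar into tension.
Setting the final lengths equal and cancelling L: (α₁ − α₂)ΔT = P/(A₁E₁) + P/(A₂E₂).
|α₁ − α₂|·ΔT = 10.3×10⁻⁶ × 170 = 0.001751.
1/(A₁E₁) + 1/(A₂E₂) = 1/(1925×102×10³) + 1/(2325×146×10³) = 8.039×10⁻⁹ N⁻¹.
So P = 0.001751 / 8.039×10⁻⁹ = 217.8 kN.
σ_{cast iron} = P/A₁ = 217800/1925 = 113.2 MPa, compressive.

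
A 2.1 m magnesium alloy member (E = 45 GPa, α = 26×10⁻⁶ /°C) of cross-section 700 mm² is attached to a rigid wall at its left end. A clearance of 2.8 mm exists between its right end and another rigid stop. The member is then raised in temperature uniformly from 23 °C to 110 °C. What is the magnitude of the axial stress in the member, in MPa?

Free thermal elongation = αΔT L = 26×10⁻⁶ × 87 × 2100 = 4.75 mm.
This exceeds the 2.8 mm gap, so the wall pushes back. The portion of expansion that must be recovered elastically is δ_free − gap = 4.75 − 2.8 = 1.95 mm.
Compatibility: PL/(AE) = 1.95 mm, so σ = P/A = E × (1.95/2100) = 41.79 MPa.

σ ≈ 41.8 MPa (compressive)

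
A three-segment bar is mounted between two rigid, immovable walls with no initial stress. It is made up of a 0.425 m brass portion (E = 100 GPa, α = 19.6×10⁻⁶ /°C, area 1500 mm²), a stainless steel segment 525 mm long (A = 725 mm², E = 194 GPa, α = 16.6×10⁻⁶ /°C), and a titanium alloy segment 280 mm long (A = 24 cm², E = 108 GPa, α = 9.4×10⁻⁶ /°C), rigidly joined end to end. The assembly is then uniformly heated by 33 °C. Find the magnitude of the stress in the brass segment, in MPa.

With the walls removed the bar would change length by δ_free = Σ αᵢΔT Lᵢ = 19.6×10⁻⁶×33×425 + 16.6×10⁻⁶×33×525 + 9.4×10⁻⁶×33×280 = 0.6493 mm.
The walls prevent any net length change, so an axial force P (same in every segment) develops. Compatibility: P · Σ Lᵢ/(AᵢEᵢ) = δ_free.
Σ Lᵢ/(AᵢEᵢ) = 425/(1500×100×10³) + 525/(725×194×10³) + 280/(2400×108×10³) = 7.646×10⁻⁶ mm/N.
So P = 0.6493 / 7.646×10⁻⁶ = 84.92 kN, compressive.
σ_{brass} = P / A = 84920 / 1500 = 56.62 MPa.

σ ≈ 56.6 MPa (compressive)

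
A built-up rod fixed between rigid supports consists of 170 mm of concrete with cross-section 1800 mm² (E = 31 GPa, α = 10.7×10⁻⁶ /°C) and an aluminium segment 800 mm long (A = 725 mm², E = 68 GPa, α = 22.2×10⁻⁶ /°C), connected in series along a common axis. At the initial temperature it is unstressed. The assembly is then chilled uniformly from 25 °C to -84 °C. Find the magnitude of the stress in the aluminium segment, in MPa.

With the walls removed the bar would change length by δ_free = Σ αᵢΔT Lᵢ = 10.7×10⁻⁶×109×170 + 22.2×10⁻⁶×109×800 = 2.134 mm.
Since the ends are fixed, an axial force P builds up, equal in every segment, with P · Σ Lᵢ/(AᵢEᵢ) = δ_free.
Σ Lᵢ/(AᵢEᵢ) = 170/(1800×31×10³) + 800/(725×68×10³) = 1.927×10⁻⁵ mm/N.
So P = 2.134 / 1.927×10⁻⁵ = 110.7 kN, tensile.
σ_{aluminium} = P / A = 110700 / 725 = 152.7 MPa.

σ ≈ 153 MPa (tensile)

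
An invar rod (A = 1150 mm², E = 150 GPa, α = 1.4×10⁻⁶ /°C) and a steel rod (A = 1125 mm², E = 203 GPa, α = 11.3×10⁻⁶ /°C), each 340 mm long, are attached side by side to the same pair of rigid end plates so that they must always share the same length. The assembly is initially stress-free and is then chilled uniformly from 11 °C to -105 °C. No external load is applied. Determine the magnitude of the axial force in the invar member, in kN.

P ≈ 113 kN (compressive in the invar)

Equilibrium of a rigid end plate with no external load gives equal and opposite internal forces ±P in the two members. Since α_{steel} > α_{invar}, cooling drives the steel into tension and the invar into compression.
Equating the net (thermal + elastic) strains gives |α₁ − α₂|·ΔT = P·[1/(A₁E₁) + 1/(A₂E₂)].
|α₁ − α₂|·ΔT = 9.9×10⁻⁶ × 116 = 0.001148.
1/(A₁E₁) + 1/(A₂E₂) = 1/(1150×150×10³) + 1/(1125×203×10³) = 1.018×10⁻⁸ N⁻¹.
P = 0.001148 / 1.018×10⁻⁸ = 112900 N = 112.9 kN.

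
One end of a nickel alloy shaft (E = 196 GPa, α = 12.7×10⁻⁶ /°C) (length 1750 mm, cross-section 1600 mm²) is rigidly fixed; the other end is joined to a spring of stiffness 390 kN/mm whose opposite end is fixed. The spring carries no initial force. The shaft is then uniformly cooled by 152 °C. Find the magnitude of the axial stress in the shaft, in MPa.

σ ≈ 259 MPa (tensile)

The unrestrained thermal change is αΔT L = 12.7×10⁻⁶ × 152 × 1750 = 3.378 mm.
Let P be the tensile force in the spring. The shaft extends elastically by PL/(AE) and the spring stretches by P/k; together these equal δ_free.
So P = δ_free / [L/(AE) + 1/k] = 3.378 / [ 1750/(1600×196×10³) + 1/(390×10³) ].
P = 3.378 / 8.144×10⁻⁶ = 414800 N.
σ = P/A = 414800/1600 = 259.2 MPa.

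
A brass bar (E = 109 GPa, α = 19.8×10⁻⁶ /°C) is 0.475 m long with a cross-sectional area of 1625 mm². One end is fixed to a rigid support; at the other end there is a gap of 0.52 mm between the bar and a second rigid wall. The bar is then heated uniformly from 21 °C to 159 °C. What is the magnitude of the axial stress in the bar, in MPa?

σ ≈ 179 MPa (compressive)

If the wall were absent the bar would grow by αΔT L = 19.8×10⁻⁶ × 138 × 475 = 1.298 mm.
This exceeds the 0.52 mm gap, so the wall pushes back. The portion of expansion that must be recovered elastically is δ_free − gap = 1.298 − 0.52 = 0.7779 mm.
So σ = E(δ_free − g)/L = 109×10³ × 0.7779/475 = 178.5 MPa.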